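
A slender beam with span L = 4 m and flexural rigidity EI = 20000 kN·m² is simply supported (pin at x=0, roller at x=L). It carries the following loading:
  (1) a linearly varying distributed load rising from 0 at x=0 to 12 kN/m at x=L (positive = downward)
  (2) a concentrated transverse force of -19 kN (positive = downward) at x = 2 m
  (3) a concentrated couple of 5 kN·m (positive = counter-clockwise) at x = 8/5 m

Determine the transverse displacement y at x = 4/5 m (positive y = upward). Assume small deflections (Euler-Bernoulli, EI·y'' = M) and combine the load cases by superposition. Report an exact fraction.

Load 1 — triangular load w₀=12 kN/m (0→w₀ over full span):
  y_1 = -w₀x(7L⁴-10L²x²+3x⁴)/(360LEI) = -12·(4/5)·(7·4⁴-10·4²·(4/5)²+3·(4/5)⁴)/(360·4·20000) = -5504/9765625 m
Load 2 — point force P=-19 kN at a=2 m (b=L-a=2):
  y_2 = -Pbx(L²-b²-x²)/(6LEI)  [x≤a] = -(-19)·2·(4/5)·(4²-2²-(4/5)²)/(6·4·20000) = 1349/1875000 m
Load 3 — applied couple M₀=5 kN·m at a=8/5 m (b=L-a=12/5):
  y_3 = (M₀x³/(6L)+C₁x)/EI  [x≤a] with C₁=M₀(3b²-L²)/(6L)=4/15 = (5·(4/5)³/(6·4)+(4/15)·(4/5))/20000 = 1/62500 m
Superposition: y = Σ y_i = 40279/234375000 m ≈ 0.000172 m

y(4/5) = 40279/234375000 m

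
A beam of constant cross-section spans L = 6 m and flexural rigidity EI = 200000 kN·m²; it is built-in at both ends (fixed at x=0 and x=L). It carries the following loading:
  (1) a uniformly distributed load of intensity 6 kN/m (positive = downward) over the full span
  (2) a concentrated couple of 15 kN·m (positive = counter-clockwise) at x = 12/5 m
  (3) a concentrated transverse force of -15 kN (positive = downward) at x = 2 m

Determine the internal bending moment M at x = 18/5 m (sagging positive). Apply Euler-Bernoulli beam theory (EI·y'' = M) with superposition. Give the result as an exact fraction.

Load 1 — uniform load w=6 kN/m over full span:
  M_1 = wLx/2 - wL²/12 - wx²/2 = 6·6·(18/5)/2 - 6·6²/12 - 6·(18/5)²/2 = 198/25 kN·m
Load 2 — applied couple M₀=15 kN·m at a=12/5 m (b=L-a=18/5):
  M_2 = R_Ax - M_A - M₀  [x>a] with R_A=18/5, M_A=9/5 = (18/5)·(18/5) - (9/5) - 15 = -96/25 kN·m
Load 3 — point force P=-15 kN at a=2 m (b=L-a=4):
  M_3 = Pa²(a+3b)(L-x)/L³ - Pa²b/L²  [x>a] = (-15)·2²·(2+3·4)·(6-(18/5))/6³ - (-15)·2²·4/6² = -8/3 kN·m
Superposition: M = Σ M_i = 106/75 kN·m ≈ 1.413333 kN·m

M(18/5) = 106/75 kN·m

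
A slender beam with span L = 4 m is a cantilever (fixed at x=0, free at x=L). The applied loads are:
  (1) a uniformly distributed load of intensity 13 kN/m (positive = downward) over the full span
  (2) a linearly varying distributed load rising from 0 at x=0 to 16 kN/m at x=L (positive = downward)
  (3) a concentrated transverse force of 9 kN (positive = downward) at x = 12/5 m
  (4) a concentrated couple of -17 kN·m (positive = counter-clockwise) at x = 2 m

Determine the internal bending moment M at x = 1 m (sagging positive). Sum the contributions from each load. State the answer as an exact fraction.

M(1) = -1421/10 kN·m

Load 1 — uniform load w=13 kN/m over full span:
  M_1 = -w(L-x)²/2 = -13·(4-1)²/2 = -117/2 kN·m
Load 2 — triangular load w₀=16 kN/m (0→w₀ over full span):
  M_2 = w₀Lx/2 - w₀L²/3 - w₀x³/(6L) = 16·4·1/2 - 16·4²/3 - 16·1³/(6·4) = -54 kN·m
Load 3 — point force P=9 kN at a=12/5 m (b=L-a=8/5):
  M_3 = -P(a-x)  [x≤a] = -9·((12/5)-1) = -63/5 kN·m
Load 4 — applied couple M₀=-17 kN·m at a=2 m (b=L-a=2):
  M_4 = M₀  [x≤a] = (-17) = -17 kN·m
Superposition: M = Σ M_i = -1421/10 kN·m ≈ -142.100000 kN·m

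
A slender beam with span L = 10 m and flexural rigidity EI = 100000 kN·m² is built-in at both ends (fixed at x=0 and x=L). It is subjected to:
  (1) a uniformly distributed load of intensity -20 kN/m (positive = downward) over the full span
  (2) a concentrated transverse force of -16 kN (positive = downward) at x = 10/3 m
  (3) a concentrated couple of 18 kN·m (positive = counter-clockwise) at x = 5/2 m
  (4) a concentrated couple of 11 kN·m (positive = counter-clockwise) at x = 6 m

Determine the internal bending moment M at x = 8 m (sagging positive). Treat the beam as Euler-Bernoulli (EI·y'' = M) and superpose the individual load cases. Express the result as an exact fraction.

Load 1 — uniform load w=-20 kN/m over full span:
  M_1 = wLx/2 - wL²/12 - wx²/2 = (-20)·10·8/2 - (-20)·10²/12 - (-20)·8²/2 = 20/3 kN·m
Load 2 — point force P=-16 kN at a=10/3 m (b=L-a=20/3):
  M_2 = Pa²(a+3b)(L-x)/L³ - Pa²b/L²  [x>a] = (-16)·(10/3)²·((10/3)+3·(20/3))·(10-8)/10³ - (-16)·(10/3)²·(20/3)/10² = 32/9 kN·m
Load 3 — applied couple M₀=18 kN·m at a=5/2 m (b=L-a=15/2):
  M_3 = R_Ax - M_A - M₀  [x>a] with R_A=81/40, M_A=-27/8 = (81/40)·8 - (-27/8) - 18 = 63/40 kN·m
Load 4 — applied couple M₀=11 kN·m at a=6 m (b=L-a=4):
  M_4 = R_Ax - M_A - M₀  [x>a] with R_A=198/125, M_A=88/25 = (198/125)·8 - (88/25) - 11 = -231/125 kN·m
Superposition: M = Σ M_i = 89543/9000 kN·m ≈ 9.949222 kN·m

M(8) = 89543/9000 kN·m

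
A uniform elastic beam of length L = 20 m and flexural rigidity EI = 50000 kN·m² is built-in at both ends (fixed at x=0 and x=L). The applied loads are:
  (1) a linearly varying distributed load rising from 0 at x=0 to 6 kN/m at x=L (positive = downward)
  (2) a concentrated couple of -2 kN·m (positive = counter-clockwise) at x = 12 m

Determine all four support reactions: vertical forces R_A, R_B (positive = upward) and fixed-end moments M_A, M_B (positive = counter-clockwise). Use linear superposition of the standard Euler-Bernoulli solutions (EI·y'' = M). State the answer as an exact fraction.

Load 1 — triangular load w₀=6 kN/m (0→w₀ over full span):
  R_A = 3w₀L/20 = 3·6·20/20 = 18 kN
  M_A = w₀L²/30 = 6·20²/30 = 80 kN·m
  R_B = 7w₀L/20 = 7·6·20/20 = 42 kN
  M_B = -w₀L²/20 = -6·20²/20 = -120 kN·m
Load 2 — applied couple M₀=-2 kN·m at a=12 m (b=L-a=8):
  R_A = 6M₀ab/L³ = 6·(-2)·12·8/20³ = -18/125 kN
  M_A = M₀b(2a-b)/L² = (-2)·8·(2·12-8)/20² = -16/25 kN·m
  R_B = -6M₀ab/L³ = -6·(-2)·12·8/20³ = 18/125 kN
  M_B = M₀a(2b-a)/L² = (-2)·12·(2·8-12)/20² = -6/25 kN·m
Superposition: R_A = 2232/125 kN, M_A = 1984/25 kN·m, R_B = 5268/125 kN, M_B = -3006/25 kN·m

R_A = 2232/125 kN, M_A = 1984/25 kN·m, R_B = 5268/125 kN, M_B = -3006/25 kN·m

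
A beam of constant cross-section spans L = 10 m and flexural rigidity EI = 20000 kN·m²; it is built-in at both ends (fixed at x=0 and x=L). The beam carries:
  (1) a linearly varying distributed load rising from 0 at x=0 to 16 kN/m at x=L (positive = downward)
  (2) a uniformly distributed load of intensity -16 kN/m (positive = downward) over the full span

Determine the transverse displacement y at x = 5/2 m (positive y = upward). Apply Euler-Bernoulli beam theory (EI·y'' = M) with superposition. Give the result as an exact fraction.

y(5/2) = 33/5120 m

Load 1 — triangular load w₀=16 kN/m (0→w₀ over full span):
  y_1 = -w₀x²(L-x)²(x+2L)/(120LEI) = -16·(5/2)²·(10-(5/2))²·((5/2)+2·10)/(120·10·20000) = -27/5120 m
Load 2 — uniform load w=-16 kN/m over full span:
  y_2 = -wx²(L-x)²/(24EI) = -(-16)·(5/2)²·(10-(5/2))²/(24·20000) = 3/256 m
Superposition: y = Σ y_i = 33/5120 m ≈ 0.006445 m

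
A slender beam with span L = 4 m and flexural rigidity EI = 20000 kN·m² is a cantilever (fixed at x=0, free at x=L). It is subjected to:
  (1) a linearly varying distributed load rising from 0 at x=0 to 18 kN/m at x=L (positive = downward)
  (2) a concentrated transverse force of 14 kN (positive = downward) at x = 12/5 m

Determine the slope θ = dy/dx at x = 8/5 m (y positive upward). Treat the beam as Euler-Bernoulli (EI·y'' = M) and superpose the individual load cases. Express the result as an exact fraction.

θ(8/5) = -2824/390625 rad

Load 1 — triangular load w₀=18 kN/m (0→w₀ over full span):
  θ_1 = (w₀Lx²/4-w₀L²x/3-w₀x⁴/(24L))/EI = (18·4·(8/5)²/4-18·4²·(8/5)/3-18·(8/5)⁴/(24·4))/20000 = -2124/390625 rad
Load 2 — point force P=14 kN at a=12/5 m (b=L-a=8/5):
  θ_2 = -Px(2a-x)/(2EI)  [x≤a] = -14·(8/5)·(2·(12/5)-(8/5))/(2·20000) = -28/15625 rad
Superposition: θ = Σ θ_i = -2824/390625 rad ≈ -0.007229 rad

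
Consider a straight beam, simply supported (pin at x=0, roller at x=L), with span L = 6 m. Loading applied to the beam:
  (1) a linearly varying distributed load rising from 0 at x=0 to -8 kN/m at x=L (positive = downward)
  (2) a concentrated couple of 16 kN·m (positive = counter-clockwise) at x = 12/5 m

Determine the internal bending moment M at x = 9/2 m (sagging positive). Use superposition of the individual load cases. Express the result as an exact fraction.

Load 1 — triangular load w₀=-8 kN/m (0→w₀ over full span):
  M_1 = w₀Lx/6 - w₀x³/(6L) = (-8)·6·(9/2)/6 - (-8)·(9/2)³/(6·6) = -63/4 kN·m
Load 2 — applied couple M₀=16 kN·m at a=12/5 m (b=L-a=18/5):
  M_2 = M₀x/L - M₀  [x>a] = 16·(9/2)/6 - 16 = -4 kN·m
Superposition: M = Σ M_i = -79/4 kN·m ≈ -19.750000 kN·m

M(9/2) = -79/4 kN·m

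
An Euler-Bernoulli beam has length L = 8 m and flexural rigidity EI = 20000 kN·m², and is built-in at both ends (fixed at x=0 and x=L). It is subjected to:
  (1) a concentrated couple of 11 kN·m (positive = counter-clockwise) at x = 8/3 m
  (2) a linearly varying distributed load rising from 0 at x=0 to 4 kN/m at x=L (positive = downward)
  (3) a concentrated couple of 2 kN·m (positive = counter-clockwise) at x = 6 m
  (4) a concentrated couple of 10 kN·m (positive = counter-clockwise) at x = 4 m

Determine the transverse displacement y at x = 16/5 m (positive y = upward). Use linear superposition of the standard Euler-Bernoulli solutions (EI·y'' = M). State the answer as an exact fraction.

y(16/5) = -14307/19531250 m

Load 1 — applied couple M₀=11 kN·m at a=8/3 m (b=L-a=16/3):
  y_1 = (R_Ax³/6 - M_Ax²/2 - M₀(x-a)²/2)/EI  [x>a] with R_A=11/6, M_A=0 = ((11/6)·(16/5)³/6 - 0·(16/5)²/2 - 11·((16/5)-(8/3))²/2)/20000 = 33/78125 m
Load 2 — triangular load w₀=4 kN/m (0→w₀ over full span):
  y_2 = -w₀x²(L-x)²(x+2L)/(120LEI) = -4·(16/5)²·(8-(16/5))²·((16/5)+2·8)/(120·8·20000) = -9216/9765625 m
Load 3 — applied couple M₀=2 kN·m at a=6 m (b=L-a=2):
  y_3 = (R_Ax³/6 - M_Ax²/2)/EI  [x≤a] with R_A=9/32, M_A=5/8 = ((9/32)·(16/5)³/6 - (5/8)·(16/5)²/2)/20000 = -13/156250 m
Load 4 — applied couple M₀=10 kN·m at a=4 m (b=L-a=4):
  y_4 = (R_Ax³/6 - M_Ax²/2)/EI  [x≤a] with R_A=15/8, M_A=5/2 = ((15/8)·(16/5)³/6 - (5/2)·(16/5)²/2)/20000 = -2/15625 m
Superposition: y = Σ y_i = -14307/19531250 m ≈ -0.000733 m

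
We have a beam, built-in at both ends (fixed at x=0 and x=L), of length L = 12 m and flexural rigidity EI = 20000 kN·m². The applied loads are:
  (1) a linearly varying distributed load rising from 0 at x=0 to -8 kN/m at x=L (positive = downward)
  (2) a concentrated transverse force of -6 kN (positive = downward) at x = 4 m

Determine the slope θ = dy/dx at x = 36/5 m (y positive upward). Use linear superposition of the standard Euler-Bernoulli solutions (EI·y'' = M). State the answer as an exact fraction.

θ(36/5) = -582/390625 rad

Load 1 — triangular load w₀=-8 kN/m (0→w₀ over full span):
  θ_1 = -w₀(2x(L-x)(L-2x)(x+2L)+x²(L-x)²)/(120LEI) = -(-8)·(2·(36/5)·(12-(36/5))·(12-2·(36/5))·((36/5)+2·12)+(36/5)²·(12-(36/5))²)/(120·12·20000) = -432/390625 rad
Load 2 — point force P=-6 kN at a=4 m (b=L-a=8):
  θ_2 = Pa²(L-x)(2bL-(3b+a)(L-x))/(2L³EI)  [x>a] = (-6)·4²·(12-(36/5))·(2·8·12-(3·8+4)·(12-(36/5)))/(2·12³·20000) = -6/15625 rad
Superposition: θ = Σ θ_i = -582/390625 rad ≈ -0.001490 rad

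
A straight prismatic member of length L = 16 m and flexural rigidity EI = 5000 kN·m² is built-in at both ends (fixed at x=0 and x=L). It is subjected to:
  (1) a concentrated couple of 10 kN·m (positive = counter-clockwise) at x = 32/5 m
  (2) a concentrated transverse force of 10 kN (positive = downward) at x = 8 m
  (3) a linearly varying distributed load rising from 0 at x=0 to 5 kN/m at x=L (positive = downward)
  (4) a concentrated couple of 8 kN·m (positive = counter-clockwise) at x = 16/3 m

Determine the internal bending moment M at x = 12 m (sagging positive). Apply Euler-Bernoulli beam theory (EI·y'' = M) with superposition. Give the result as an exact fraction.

M(12) = 164/15 kN·m

Load 1 — applied couple M₀=10 kN·m at a=32/5 m (b=L-a=48/5):
  M_1 = R_Ax - M_A - M₀  [x>a] with R_A=9/10, M_A=6/5 = (9/10)·12 - (6/5) - 10 = -2/5 kN·m
Load 2 — point force P=10 kN at a=8 m (b=L-a=8):
  M_2 = Pa²(a+3b)(L-x)/L³ - Pa²b/L²  [x>a] = 10·8²·(8+3·8)·(16-12)/16³ - 10·8²·8/16² = 0 kN·m
Load 3 — triangular load w₀=5 kN/m (0→w₀ over full span):
  M_3 = 3w₀Lx/20 - w₀L²/30 - w₀x³/(6L) = 3·5·16·12/20 - 5·16²/30 - 5·12³/(6·16) = 34/3 kN·m
Load 4 — applied couple M₀=8 kN·m at a=16/3 m (b=L-a=32/3):
  M_4 = R_Ax - M_A - M₀  [x>a] with R_A=2/3, M_A=0 = (2/3)·12 - 0 - 8 = 0 kN·m
Superposition: M = Σ M_i = 164/15 kN·m ≈ 10.933333 kN·m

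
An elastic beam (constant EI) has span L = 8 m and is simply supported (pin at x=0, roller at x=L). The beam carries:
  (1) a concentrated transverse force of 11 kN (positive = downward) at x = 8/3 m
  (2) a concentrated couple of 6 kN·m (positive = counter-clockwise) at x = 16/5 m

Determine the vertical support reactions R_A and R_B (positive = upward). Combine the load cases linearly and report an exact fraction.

R_A = 97/12 kN, R_B = 35/12 kN

Load 1 — point force P=11 kN at a=8/3 m (b=L-a=16/3):
  R_A = Pb/L = 11·(16/3)/8 = 22/3 kN
  R_B = Pa/L = 11·(8/3)/8 = 11/3 kN
Load 2 — applied couple M₀=6 kN·m at a=16/5 m (b=L-a=24/5):
  R_A = M₀/L = 6/8 = 3/4 kN
  R_B = -M₀/L = -6/8 = -3/4 kN
Superposition: R_A = 97/12 kN, R_B = 35/12 kN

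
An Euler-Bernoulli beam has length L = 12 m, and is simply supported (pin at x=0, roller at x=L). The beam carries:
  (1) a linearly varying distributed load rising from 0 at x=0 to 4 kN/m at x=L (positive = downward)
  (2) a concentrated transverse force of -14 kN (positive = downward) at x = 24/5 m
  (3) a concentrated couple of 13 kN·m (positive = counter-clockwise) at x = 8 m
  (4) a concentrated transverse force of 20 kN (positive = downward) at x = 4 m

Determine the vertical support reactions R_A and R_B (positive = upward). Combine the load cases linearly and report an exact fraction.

Load 1 — triangular load w₀=4 kN/m (0→w₀ over full span):
  R_A = w₀L/6 = 4·12/6 = 8 kN
  R_B = w₀L/3 = 4·12/3 = 16 kN
Load 2 — point force P=-14 kN at a=24/5 m (b=L-a=36/5):
  R_A = Pb/L = (-14)·(36/5)/12 = -42/5 kN
  R_B = Pa/L = (-14)·(24/5)/12 = -28/5 kN
Load 3 — applied couple M₀=13 kN·m at a=8 m (b=L-a=4):
  R_A = M₀/L = 13/12 kN
  R_B = -M₀/L = -13/12 kN
Load 4 — point force P=20 kN at a=4 m (b=L-a=8):
  R_A = Pb/L = 20·8/12 = 40/3 kN
  R_B = Pa/L = 20·4/12 = 20/3 kN
Superposition: R_A = 841/60 kN, R_B = 959/60 kN

R_A = 841/60 kN, R_B = 959/60 kN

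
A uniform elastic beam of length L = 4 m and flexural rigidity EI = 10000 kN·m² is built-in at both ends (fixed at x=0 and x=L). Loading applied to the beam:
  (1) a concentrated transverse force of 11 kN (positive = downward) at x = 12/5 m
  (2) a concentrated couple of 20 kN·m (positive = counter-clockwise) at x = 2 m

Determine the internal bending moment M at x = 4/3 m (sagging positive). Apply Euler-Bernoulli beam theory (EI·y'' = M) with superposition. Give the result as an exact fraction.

M(4/3) = 2227/375 kN·m

Load 1 — point force P=11 kN at a=12/5 m (b=L-a=8/5):
  M_1 = Pb²(3a+b)x/L³ - Pab²/L²  [x≤a] = 11·(8/5)²·(3·(12/5)+(8/5))·(4/3)/4³ - 11·(12/5)·(8/5)²/4² = 352/375 kN·m
Load 2 — applied couple M₀=20 kN·m at a=2 m (b=L-a=2):
  M_2 = R_Ax - M_A  [x≤a] with R_A=15/2, M_A=5 = (15/2)·(4/3) - 5 = 5 kN·m
Superposition: M = Σ M_i = 2227/375 kN·m ≈ 5.938667 kN·m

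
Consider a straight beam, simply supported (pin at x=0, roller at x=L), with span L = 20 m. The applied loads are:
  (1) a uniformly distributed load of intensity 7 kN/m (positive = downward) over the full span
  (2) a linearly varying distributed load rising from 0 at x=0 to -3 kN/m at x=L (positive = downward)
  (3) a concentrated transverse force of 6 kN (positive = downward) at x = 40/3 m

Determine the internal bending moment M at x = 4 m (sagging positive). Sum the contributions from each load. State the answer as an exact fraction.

M(4) = 968/5 kN·m

Load 1 — uniform load w=7 kN/m over full span:
  M_1 = wx(L-x)/2 = 7·4·(20-4)/2 = 224 kN·m
Load 2 — triangular load w₀=-3 kN/m (0→w₀ over full span):
  M_2 = w₀Lx/6 - w₀x³/(6L) = (-3)·20·4/6 - (-3)·4³/(6·20) = -192/5 kN·m
Load 3 — point force P=6 kN at a=40/3 m (b=L-a=20/3):
  M_3 = Pbx/L  [x≤a] = 6·(20/3)·4/20 = 8 kN·m
Superposition: M = Σ M_i = 968/5 kN·m ≈ 193.600000 kN·m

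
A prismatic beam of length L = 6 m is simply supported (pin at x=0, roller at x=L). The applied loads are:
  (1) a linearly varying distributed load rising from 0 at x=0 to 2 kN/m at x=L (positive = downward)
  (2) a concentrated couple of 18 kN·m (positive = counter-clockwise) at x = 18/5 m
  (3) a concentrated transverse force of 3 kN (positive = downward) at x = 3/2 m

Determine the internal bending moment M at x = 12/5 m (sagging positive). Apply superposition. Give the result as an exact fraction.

M(12/5) = 3483/250 kN·m

Load 1 — triangular load w₀=2 kN/m (0→w₀ over full span):
  M_1 = w₀Lx/6 - w₀x³/(6L) = 2·6·(12/5)/6 - 2·(12/5)³/(6·6) = 504/125 kN·m
Load 2 — applied couple M₀=18 kN·m at a=18/5 m (b=L-a=12/5):
  M_2 = M₀x/L  [x≤a] = 18·(12/5)/6 = 36/5 kN·m
Load 3 — point force P=3 kN at a=3/2 m (b=L-a=9/2):
  M_3 = Pa(L-x)/L  [x>a] = 3·(3/2)·(6-(12/5))/6 = 27/10 kN·m
Superposition: M = Σ M_i = 3483/250 kN·m ≈ 13.932000 kN·m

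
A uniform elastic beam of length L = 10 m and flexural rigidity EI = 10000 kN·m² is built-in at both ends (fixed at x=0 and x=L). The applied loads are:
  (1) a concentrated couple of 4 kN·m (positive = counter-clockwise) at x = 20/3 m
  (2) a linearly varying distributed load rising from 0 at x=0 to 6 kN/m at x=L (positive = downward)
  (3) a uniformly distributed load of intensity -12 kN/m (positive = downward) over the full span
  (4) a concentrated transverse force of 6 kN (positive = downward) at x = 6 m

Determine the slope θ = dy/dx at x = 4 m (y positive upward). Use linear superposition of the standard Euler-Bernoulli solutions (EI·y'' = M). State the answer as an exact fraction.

θ(4) = 1237/468750 rad

Load 1 — applied couple M₀=4 kN·m at a=20/3 m (b=L-a=10/3):
  θ_1 = (R_Ax²/2 - M_Ax)/EI  [x≤a] with R_A=8/15, M_A=4/3 = ((8/15)·4²/2 - (4/3)·4)/10000 = -1/9375 rad
Load 2 — triangular load w₀=6 kN/m (0→w₀ over full span):
  θ_2 = -w₀(2x(L-x)(L-2x)(x+2L)+x²(L-x)²)/(120LEI) = -6·(2·4·(10-4)·(10-2·4)·(4+2·10)+4²·(10-4)²)/(120·10·10000) = -9/6250 rad
Load 3 — uniform load w=-12 kN/m over full span:
  θ_3 = -wx(L-x)(L-2x)/(12EI) = -(-12)·4·(10-4)·(10-2·4)/(12·10000) = 3/625 rad
Load 4 — point force P=6 kN at a=6 m (b=L-a=4):
  θ_4 = -Pb²x(2aL-(3a+b)x)/(2L³EI)  [x≤a] = -6·4²·4·(2·6·10-(3·6+4)·4)/(2·10³·10000) = -48/78125 rad
Superposition: θ = Σ θ_i = 1237/468750 rad ≈ 0.002639 rad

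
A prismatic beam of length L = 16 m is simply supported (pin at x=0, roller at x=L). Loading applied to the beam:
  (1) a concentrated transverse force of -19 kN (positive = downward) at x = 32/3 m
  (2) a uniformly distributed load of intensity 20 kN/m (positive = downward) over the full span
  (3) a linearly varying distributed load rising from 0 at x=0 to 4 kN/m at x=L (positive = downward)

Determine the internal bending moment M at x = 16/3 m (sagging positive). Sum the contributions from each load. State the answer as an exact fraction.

M(16/3) = 47440/81 kN·m

Load 1 — point force P=-19 kN at a=32/3 m (b=L-a=16/3):
  M_1 = Pbx/L  [x≤a] = (-19)·(16/3)·(16/3)/16 = -304/9 kN·m
Load 2 — uniform load w=20 kN/m over full span:
  M_2 = wx(L-x)/2 = 20·(16/3)·(16-(16/3))/2 = 5120/9 kN·m
Load 3 — triangular load w₀=4 kN/m (0→w₀ over full span):
  M_3 = w₀Lx/6 - w₀x³/(6L) = 4·16·(16/3)/6 - 4·(16/3)³/(6·16) = 4096/81 kN·m
Superposition: M = Σ M_i = 47440/81 kN·m ≈ 585.679012 kN·m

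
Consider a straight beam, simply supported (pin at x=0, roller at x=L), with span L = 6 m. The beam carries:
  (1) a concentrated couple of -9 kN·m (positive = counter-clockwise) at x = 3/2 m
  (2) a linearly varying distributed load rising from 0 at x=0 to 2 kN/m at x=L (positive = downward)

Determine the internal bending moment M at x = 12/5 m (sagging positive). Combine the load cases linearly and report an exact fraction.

M(12/5) = 1179/125 kN·m

Load 1 — applied couple M₀=-9 kN·m at a=3/2 m (b=L-a=9/2):
  M_1 = M₀x/L - M₀  [x>a] = (-9)·(12/5)/6 - (-9) = 27/5 kN·m
Load 2 — triangular load w₀=2 kN/m (0→w₀ over full span):
  M_2 = w₀Lx/6 - w₀x³/(6L) = 2·6·(12/5)/6 - 2·(12/5)³/(6·6) = 504/125 kN·m
Superposition: M = Σ M_i = 1179/125 kN·m ≈ 9.432000 kN·m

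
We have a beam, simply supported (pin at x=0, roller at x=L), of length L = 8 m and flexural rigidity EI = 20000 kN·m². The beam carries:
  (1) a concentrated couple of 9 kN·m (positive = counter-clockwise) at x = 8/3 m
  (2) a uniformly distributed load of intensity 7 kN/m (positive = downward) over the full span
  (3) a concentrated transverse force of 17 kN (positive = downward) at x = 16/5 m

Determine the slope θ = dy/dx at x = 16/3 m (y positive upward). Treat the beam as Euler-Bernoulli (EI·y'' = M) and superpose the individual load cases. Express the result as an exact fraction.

Load 1 — applied couple M₀=9 kN·m at a=8/3 m (b=L-a=16/3):
  θ_1 = (M₀x²/(2L)-M₀(x-a)+C₁)/EI  [x>a] with C₁=M₀(3b²-L²)/(6L)=4 = (9·(16/3)²/(2·8)-9·((16/3)-(8/3))+4)/20000 = -1/5000 rad
Load 2 — uniform load w=7 kN/m over full span:
  θ_2 = -w(L³-6Lx²+4x³)/(24EI) = -7·(8³-6·8·(16/3)²+4·(16/3)³)/(24·20000) = 182/50625 rad
Load 3 — point force P=17 kN at a=16/5 m (b=L-a=24/5):
  θ_3 = -Pa(2L²-6Lx+3x²+a²)/(6LEI)  [x>a] = -17·(16/5)·(2·8²-6·8·(16/3)+3·(16/3)²+(16/5)²)/(6·8·20000) = 1292/703125 rad
Superposition: θ = Σ θ_i = 264899/50625000 rad ≈ 0.005233 rad

θ(16/3) = 264899/50625000 rad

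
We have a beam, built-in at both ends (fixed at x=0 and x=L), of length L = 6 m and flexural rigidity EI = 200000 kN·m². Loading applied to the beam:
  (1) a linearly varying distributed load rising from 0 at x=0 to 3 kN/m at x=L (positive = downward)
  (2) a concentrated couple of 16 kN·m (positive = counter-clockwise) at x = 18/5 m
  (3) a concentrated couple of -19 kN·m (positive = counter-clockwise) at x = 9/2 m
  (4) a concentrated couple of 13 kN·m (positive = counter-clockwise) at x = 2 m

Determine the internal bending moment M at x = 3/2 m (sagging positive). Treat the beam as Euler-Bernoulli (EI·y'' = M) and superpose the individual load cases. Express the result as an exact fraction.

Load 1 — triangular load w₀=3 kN/m (0→w₀ over full span):
  M_1 = 3w₀Lx/20 - w₀L²/30 - w₀x³/(6L) = 3·3·6·(3/2)/20 - 3·6²/30 - 3·(3/2)³/(6·6) = 27/160 kN·m
Load 2 — applied couple M₀=16 kN·m at a=18/5 m (b=L-a=12/5):
  M_2 = R_Ax - M_A  [x≤a] with R_A=96/25, M_A=128/25 = (96/25)·(3/2) - (128/25) = 16/25 kN·m
Load 3 — applied couple M₀=-19 kN·m at a=9/2 m (b=L-a=3/2):
  M_3 = R_Ax - M_A  [x≤a] with R_A=-57/16, M_A=-95/16 = (-57/16)·(3/2) - (-95/16) = 19/32 kN·m
Load 4 — applied couple M₀=13 kN·m at a=2 m (b=L-a=4):
  M_4 = R_Ax - M_A  [x≤a] with R_A=26/9, M_A=0 = (26/9)·(3/2) - 0 = 13/3 kN·m
Superposition: M = Σ M_i = 6883/1200 kN·m ≈ 5.735833 kN·m

M(3/2) = 6883/1200 kN·m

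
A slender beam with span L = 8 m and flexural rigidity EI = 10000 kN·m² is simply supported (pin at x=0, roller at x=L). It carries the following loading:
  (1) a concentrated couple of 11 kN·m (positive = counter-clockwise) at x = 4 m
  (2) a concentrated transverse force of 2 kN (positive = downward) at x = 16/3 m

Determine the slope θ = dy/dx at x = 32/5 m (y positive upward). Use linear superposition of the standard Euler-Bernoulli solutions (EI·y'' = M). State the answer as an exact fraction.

θ(32/5) = 8683/20250000 rad

Load 1 — applied couple M₀=11 kN·m at a=4 m (b=L-a=4):
  θ_1 = (M₀x²/(2L)-M₀(x-a)+C₁)/EI  [x>a] with C₁=M₀(3b²-L²)/(6L)=-11/3 = (11·(32/5)²/(2·8)-11·((32/5)-4)+(-11/3))/10000 = -143/750000 rad
Load 2 — point force P=2 kN at a=16/3 m (b=L-a=8/3):
  θ_2 = -Pa(2L²-6Lx+3x²+a²)/(6LEI)  [x>a] = -2·(16/3)·(2·8²-6·8·(32/5)+3·(32/5)²+(16/3)²)/(6·8·10000) = 784/1265625 rad
Superposition: θ = Σ θ_i = 8683/20250000 rad ≈ 0.000429 rad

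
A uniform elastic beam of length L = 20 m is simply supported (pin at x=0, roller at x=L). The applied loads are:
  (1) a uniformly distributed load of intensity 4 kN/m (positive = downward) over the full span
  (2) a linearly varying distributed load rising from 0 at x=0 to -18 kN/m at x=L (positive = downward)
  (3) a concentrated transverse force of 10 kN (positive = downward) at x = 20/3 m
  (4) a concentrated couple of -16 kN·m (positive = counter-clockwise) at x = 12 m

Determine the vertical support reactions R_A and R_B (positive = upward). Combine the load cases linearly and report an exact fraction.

R_A = -212/15 kN, R_B = -1138/15 kN

Load 1 — uniform load w=4 kN/m over full span:
  R_A = wL/2 = 4·20/2 = 40 kN
  R_B = wL/2 = 4·20/2 = 40 kN
Load 2 — triangular load w₀=-18 kN/m (0→w₀ over full span):
  R_A = w₀L/6 = (-18)·20/6 = -60 kN
  R_B = w₀L/3 = (-18)·20/3 = -120 kN
Load 3 — point force P=10 kN at a=20/3 m (b=L-a=40/3):
  R_A = Pb/L = 10·(40/3)/20 = 20/3 kN
  R_B = Pa/L = 10·(20/3)/20 = 10/3 kN
Load 4 — applied couple M₀=-16 kN·m at a=12 m (b=L-a=8):
  R_A = M₀/L = (-16)/20 = -4/5 kN
  R_B = -M₀/L = -(-16)/20 = 4/5 kN
Superposition: R_A = -212/15 kN, R_B = -1138/15 kN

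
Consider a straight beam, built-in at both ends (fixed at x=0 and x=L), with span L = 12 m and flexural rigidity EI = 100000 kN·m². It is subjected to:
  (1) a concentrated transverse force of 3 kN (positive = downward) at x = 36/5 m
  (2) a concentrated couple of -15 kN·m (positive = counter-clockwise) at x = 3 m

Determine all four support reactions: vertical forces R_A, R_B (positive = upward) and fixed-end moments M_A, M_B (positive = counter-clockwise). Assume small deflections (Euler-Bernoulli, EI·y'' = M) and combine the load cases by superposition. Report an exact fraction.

Load 1 — point force P=3 kN at a=36/5 m (b=L-a=24/5):
  R_A = Pb²(3a+b)/L³ = 3·(24/5)²·(3·(36/5)+(24/5))/12³ = 132/125 kN
  M_A = Pab²/L² = 3·(36/5)·(24/5)²/12² = 432/125 kN·m
  R_B = Pa²(a+3b)/L³ = 3·(36/5)²·((36/5)+3·(24/5))/12³ = 243/125 kN
  M_B = -Pa²b/L² = -3·(36/5)²·(24/5)/12² = -648/125 kN·m
Load 2 — applied couple M₀=-15 kN·m at a=3 m (b=L-a=9):
  R_A = 6M₀ab/L³ = 6·(-15)·3·9/12³ = -45/32 kN
  M_A = M₀b(2a-b)/L² = (-15)·9·(2·3-9)/12² = 45/16 kN·m
  R_B = -6M₀ab/L³ = -6·(-15)·3·9/12³ = 45/32 kN
  M_B = M₀a(2b-a)/L² = (-15)·3·(2·9-3)/12² = -75/16 kN·m
Superposition: R_A = -1401/4000 kN, M_A = 12537/2000 kN·m, R_B = 13401/4000 kN, M_B = -19743/2000 kN·m

R_A = -1401/4000 kN, M_A = 12537/2000 kN·m, R_B = 13401/4000 kN, M_B = -19743/2000 kN·m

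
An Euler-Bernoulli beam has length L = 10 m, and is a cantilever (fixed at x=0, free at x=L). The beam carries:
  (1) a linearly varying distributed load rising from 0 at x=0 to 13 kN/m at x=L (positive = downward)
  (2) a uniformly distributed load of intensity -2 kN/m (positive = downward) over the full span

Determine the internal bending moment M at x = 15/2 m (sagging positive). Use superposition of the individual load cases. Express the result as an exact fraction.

M(15/2) = -2975/96 kN·m

Load 1 — triangular load w₀=13 kN/m (0→w₀ over full span):
  M_1 = w₀Lx/2 - w₀L²/3 - w₀x³/(6L) = 13·10·(15/2)/2 - 13·10²/3 - 13·(15/2)³/(6·10) = -3575/96 kN·m
Load 2 — uniform load w=-2 kN/m over full span:
  M_2 = -w(L-x)²/2 = -(-2)·(10-(15/2))²/2 = 25/4 kN·m
Superposition: M = Σ M_i = -2975/96 kN·m ≈ -30.989583 kN·m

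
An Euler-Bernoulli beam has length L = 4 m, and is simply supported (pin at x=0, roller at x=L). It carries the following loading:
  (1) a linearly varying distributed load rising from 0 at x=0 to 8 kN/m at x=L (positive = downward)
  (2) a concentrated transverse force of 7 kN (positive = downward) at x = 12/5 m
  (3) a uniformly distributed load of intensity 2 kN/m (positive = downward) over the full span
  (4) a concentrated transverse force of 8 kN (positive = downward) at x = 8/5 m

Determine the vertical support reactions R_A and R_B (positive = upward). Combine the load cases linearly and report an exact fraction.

R_A = 254/15 kN, R_B = 331/15 kN

Load 1 — triangular load w₀=8 kN/m (0→w₀ over full span):
  R_A = w₀L/6 = 8·4/6 = 16/3 kN
  R_B = w₀L/3 = 8·4/3 = 32/3 kN
Load 2 — point force P=7 kN at a=12/5 m (b=L-a=8/5):
  R_A = Pb/L = 7·(8/5)/4 = 14/5 kN
  R_B = Pa/L = 7·(12/5)/4 = 21/5 kN
Load 3 — uniform load w=2 kN/m over full span:
  R_A = wL/2 = 2·4/2 = 4 kN
  R_B = wL/2 = 2·4/2 = 4 kN
Load 4 — point force P=8 kN at a=8/5 m (b=L-a=12/5):
  R_A = Pb/L = 8·(12/5)/4 = 24/5 kN
  R_B = Pa/L = 8·(8/5)/4 = 16/5 kN
Superposition: R_A = 254/15 kN, R_B = 331/15 kN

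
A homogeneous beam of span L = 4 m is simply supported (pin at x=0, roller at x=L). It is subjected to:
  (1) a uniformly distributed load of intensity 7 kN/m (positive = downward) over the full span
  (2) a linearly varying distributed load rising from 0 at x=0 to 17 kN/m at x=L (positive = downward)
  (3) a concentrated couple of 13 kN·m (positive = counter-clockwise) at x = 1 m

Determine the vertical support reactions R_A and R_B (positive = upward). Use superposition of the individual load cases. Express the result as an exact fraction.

R_A = 343/12 kN, R_B = 401/12 kN

Load 1 — uniform load w=7 kN/m over full span:
  R_A = wL/2 = 7·4/2 = 14 kN
  R_B = wL/2 = 7·4/2 = 14 kN
Load 2 — triangular load w₀=17 kN/m (0→w₀ over full span):
  R_A = w₀L/6 = 17·4/6 = 34/3 kN
  R_B = w₀L/3 = 17·4/3 = 68/3 kN
Load 3 — applied couple M₀=13 kN·m at a=1 m (b=L-a=3):
  R_A = M₀/L = 13/4 kN
  R_B = -M₀/L = -13/4 kN
Superposition: R_A = 343/12 kN, R_B = 401/12 kN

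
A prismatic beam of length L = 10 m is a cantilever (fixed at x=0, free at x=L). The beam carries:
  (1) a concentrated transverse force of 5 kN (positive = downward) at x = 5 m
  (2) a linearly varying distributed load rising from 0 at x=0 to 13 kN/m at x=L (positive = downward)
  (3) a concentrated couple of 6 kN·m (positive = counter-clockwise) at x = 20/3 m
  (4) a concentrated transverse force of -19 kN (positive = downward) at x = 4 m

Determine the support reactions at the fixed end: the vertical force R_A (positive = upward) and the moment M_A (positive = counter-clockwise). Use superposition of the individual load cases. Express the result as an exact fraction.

Load 1 — point force P=5 kN at a=5 m (b=L-a=5):
  R_A = P = 5 kN
  M_A = Pa = 5·5 = 25 kN·m
Load 2 — triangular load w₀=13 kN/m (0→w₀ over full span):
  R_A = w₀L/2 = 13·10/2 = 65 kN
  M_A = w₀L²/3 = 13·10²/3 = 1300/3 kN·m
Load 3 — applied couple M₀=6 kN·m at a=20/3 m (b=L-a=10/3):
  R_A = 0 kN
  M_A = -M₀ = -6 kN·m
Load 4 — point force P=-19 kN at a=4 m (b=L-a=6):
  R_A = P = (-19) = -19 kN
  M_A = Pa = (-19)·4 = -76 kN·m
Superposition: R_A = 51 kN, M_A = 1129/3 kN·m

R_A = 51 kN, M_A = 1129/3 kN·m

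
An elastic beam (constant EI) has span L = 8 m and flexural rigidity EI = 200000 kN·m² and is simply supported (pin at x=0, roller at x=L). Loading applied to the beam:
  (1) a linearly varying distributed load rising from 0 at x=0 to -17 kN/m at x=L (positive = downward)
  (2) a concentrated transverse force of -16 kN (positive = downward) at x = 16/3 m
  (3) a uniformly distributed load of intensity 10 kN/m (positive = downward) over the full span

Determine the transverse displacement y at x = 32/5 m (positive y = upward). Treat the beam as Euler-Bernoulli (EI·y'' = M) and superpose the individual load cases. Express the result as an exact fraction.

y(32/5) = 1188128/3955078125 m

Load 1 — triangular load w₀=-17 kN/m (0→w₀ over full span):
  y_1 = -w₀x(7L⁴-10L²x²+3x⁴)/(360LEI) = -(-17)·(32/5)·(7·8⁴-10·8²·(32/5)²+3·(32/5)⁴)/(360·8·200000) = 69088/48828125 m
Load 2 — point force P=-16 kN at a=16/3 m (b=L-a=8/3):
  y_2 = -Pa(L-x)(2Lx-a²-x²)/(6LEI)  [x>a] = -(-16)·(16/3)·(8-(32/5))·(2·8·(32/5)-(16/3)²-(32/5)²)/(6·8·200000) = 14848/31640625 m
Load 3 — uniform load w=10 kN/m over full span:
  y_3 = -wx(L³-2Lx²+x³)/(24EI) = -10·(32/5)·(8³-2·8·(32/5)²+(32/5)³)/(24·200000) = -1856/1171875 m
Superposition: y = Σ y_i = 1188128/3955078125 m ≈ 0.000300 m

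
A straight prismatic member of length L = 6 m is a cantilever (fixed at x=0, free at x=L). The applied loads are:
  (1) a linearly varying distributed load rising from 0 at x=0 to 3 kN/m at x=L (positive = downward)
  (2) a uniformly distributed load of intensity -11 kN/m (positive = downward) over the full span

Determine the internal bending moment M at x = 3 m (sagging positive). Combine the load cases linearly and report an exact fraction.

Load 1 — triangular load w₀=3 kN/m (0→w₀ over full span):
  M_1 = w₀Lx/2 - w₀L²/3 - w₀x³/(6L) = 3·6·3/2 - 3·6²/3 - 3·3³/(6·6) = -45/4 kN·m
Load 2 — uniform load w=-11 kN/m over full span:
  M_2 = -w(L-x)²/2 = -(-11)·(6-3)²/2 = 99/2 kN·m
Superposition: M = Σ M_i = 153/4 kN·m ≈ 38.250000 kN·m

M(3) = 153/4 kN·m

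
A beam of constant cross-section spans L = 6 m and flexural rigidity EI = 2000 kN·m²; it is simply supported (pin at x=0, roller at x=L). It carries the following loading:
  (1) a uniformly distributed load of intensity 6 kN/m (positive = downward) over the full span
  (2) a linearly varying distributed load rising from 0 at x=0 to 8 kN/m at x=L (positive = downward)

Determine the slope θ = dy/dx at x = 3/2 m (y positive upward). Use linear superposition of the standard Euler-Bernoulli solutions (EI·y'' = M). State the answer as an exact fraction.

Load 1 — uniform load w=6 kN/m over full span:
  θ_1 = -w(L³-6Lx²+4x³)/(24EI) = -6·(6³-6·6·(3/2)²+4·(3/2)³)/(24·2000) = -297/16000 rad
Load 2 — triangular load w₀=8 kN/m (0→w₀ over full span):
  θ_2 = -w₀(7L⁴-30L²x²+15x⁴)/(360LEI) = -8·(7·6⁴-30·6²·(3/2)²+15·(3/2)⁴)/(360·6·2000) = -3981/320000 rad
Superposition: θ = Σ θ_i = -9921/320000 rad ≈ -0.031003 rad

θ(3/2) = -9921/320000 rad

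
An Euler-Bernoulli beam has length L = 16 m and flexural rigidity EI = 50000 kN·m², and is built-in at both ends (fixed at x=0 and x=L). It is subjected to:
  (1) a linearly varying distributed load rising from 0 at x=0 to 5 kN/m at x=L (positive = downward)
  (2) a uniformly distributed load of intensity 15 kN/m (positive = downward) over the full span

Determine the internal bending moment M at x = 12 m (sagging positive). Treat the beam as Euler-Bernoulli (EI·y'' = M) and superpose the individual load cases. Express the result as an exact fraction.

M(12) = 154/3 kN·m

Load 1 — triangular load w₀=5 kN/m (0→w₀ over full span):
  M_1 = 3w₀Lx/20 - w₀L²/30 - w₀x³/(6L) = 3·5·16·12/20 - 5·16²/30 - 5·12³/(6·16) = 34/3 kN·m
Load 2 — uniform load w=15 kN/m over full span:
  M_2 = wLx/2 - wL²/12 - wx²/2 = 15·16·12/2 - 15·16²/12 - 15·12²/2 = 40 kN·m
Superposition: M = Σ M_i = 154/3 kN·m ≈ 51.333333 kN·m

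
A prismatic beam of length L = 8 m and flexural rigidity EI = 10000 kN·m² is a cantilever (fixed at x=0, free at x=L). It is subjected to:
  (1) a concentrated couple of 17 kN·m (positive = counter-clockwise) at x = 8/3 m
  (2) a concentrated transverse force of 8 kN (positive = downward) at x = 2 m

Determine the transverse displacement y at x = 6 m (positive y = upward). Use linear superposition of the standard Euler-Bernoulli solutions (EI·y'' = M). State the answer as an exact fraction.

Load 1 — applied couple M₀=17 kN·m at a=8/3 m (b=L-a=16/3):
  y_1 = M₀a(2x-a)/(2EI)  [x>a] = 17·(8/3)·(2·6-(8/3))/(2·10000) = 119/5625 m
Load 2 — point force P=8 kN at a=2 m (b=L-a=6):
  y_2 = -Pa²(3x-a)/(6EI)  [x>a] = -8·2²·(3·6-2)/(6·10000) = -16/1875 m
Superposition: y = Σ y_i = 71/5625 m ≈ 0.012622 m

y(6) = 71/5625 m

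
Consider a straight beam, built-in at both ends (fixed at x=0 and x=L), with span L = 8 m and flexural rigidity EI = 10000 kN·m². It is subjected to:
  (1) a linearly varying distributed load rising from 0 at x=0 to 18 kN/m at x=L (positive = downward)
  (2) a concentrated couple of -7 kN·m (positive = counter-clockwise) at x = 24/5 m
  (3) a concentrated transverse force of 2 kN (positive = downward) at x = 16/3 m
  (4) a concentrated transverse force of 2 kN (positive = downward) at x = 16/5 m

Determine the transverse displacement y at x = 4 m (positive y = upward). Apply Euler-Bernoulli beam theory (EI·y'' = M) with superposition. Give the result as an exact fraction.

y(4) = -63439/6328125 m

Load 1 — triangular load w₀=18 kN/m (0→w₀ over full span):
  y_1 = -w₀x²(L-x)²(x+2L)/(120LEI) = -18·4²·(8-4)²·(4+2·8)/(120·8·10000) = -6/625 m
Load 2 — applied couple M₀=-7 kN·m at a=24/5 m (b=L-a=16/5):
  y_2 = (R_Ax³/6 - M_Ax²/2)/EI  [x≤a] with R_A=-63/50, M_A=-56/25 = ((-63/50)·4³/6 - (-56/25)·4²/2)/10000 = 7/15625 m
Load 3 — point force P=2 kN at a=16/3 m (b=L-a=8/3):
  y_3 = -Pb²x²(3aL-(3a+b)x)/(6L³EI)  [x≤a] = -2·(8/3)²·4²·(3·(16/3)·8-(3·(16/3)+(8/3))·4)/(6·8³·10000) = -4/10125 m
Load 4 — point force P=2 kN at a=16/5 m (b=L-a=24/5):
  y_4 = -Pa²(L-x)²(3bL-(3b+a)(L-x))/(6L³EI)  [x>a] = -2·(16/5)²·(8-4)²·(3·(24/5)·8-(3·(24/5)+(16/5))·(8-4))/(6·8³·10000) = -112/234375 m
Superposition: y = Σ y_i = -63439/6328125 m ≈ -0.010025 m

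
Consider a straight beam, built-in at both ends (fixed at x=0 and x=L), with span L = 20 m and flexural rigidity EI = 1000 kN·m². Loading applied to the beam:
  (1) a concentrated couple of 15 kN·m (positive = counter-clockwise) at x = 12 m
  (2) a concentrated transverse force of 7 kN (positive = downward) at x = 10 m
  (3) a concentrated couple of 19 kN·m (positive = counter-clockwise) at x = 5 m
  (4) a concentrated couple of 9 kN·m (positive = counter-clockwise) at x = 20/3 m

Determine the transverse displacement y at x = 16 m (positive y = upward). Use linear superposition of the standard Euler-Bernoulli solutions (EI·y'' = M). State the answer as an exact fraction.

y(16) = -6913/150000 m

Load 1 — applied couple M₀=15 kN·m at a=12 m (b=L-a=8):
  y_1 = (R_Ax³/6 - M_Ax²/2 - M₀(x-a)²/2)/EI  [x>a] with R_A=27/25, M_A=24/5 = ((27/25)·16³/6 - (24/5)·16²/2 - 15·(16-12)²/2)/1000 = 9/3125 m
Load 2 — point force P=7 kN at a=10 m (b=L-a=10):
  y_2 = -Pa²(L-x)²(3bL-(3b+a)(L-x))/(6L³EI)  [x>a] = -7·10²·(20-16)²·(3·10·20-(3·10+10)·(20-16))/(6·20³·1000) = -77/750 m
Load 3 — applied couple M₀=19 kN·m at a=5 m (b=L-a=15):
  y_3 = (R_Ax³/6 - M_Ax²/2 - M₀(x-a)²/2)/EI  [x>a] with R_A=171/160, M_A=-57/16 = ((171/160)·16³/6 - (-57/16)·16²/2 - 19·(16-5)²/2)/1000 = 361/10000 m
Load 4 — applied couple M₀=9 kN·m at a=20/3 m (b=L-a=40/3):
  y_4 = (R_Ax³/6 - M_Ax²/2 - M₀(x-a)²/2)/EI  [x>a] with R_A=3/5, M_A=0 = ((3/5)·16³/6 - 0·16²/2 - 9·(16-(20/3))²/2)/1000 = 11/625 m
Superposition: y = Σ y_i = -6913/150000 m ≈ -0.046087 m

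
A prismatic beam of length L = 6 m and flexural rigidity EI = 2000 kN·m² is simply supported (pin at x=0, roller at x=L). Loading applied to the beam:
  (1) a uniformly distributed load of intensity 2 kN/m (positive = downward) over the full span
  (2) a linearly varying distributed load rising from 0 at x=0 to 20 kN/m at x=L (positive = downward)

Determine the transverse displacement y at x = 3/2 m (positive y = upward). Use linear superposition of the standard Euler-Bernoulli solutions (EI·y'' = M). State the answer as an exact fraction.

Load 1 — uniform load w=2 kN/m over full span:
  y_1 = -wx(L³-2Lx²+x³)/(24EI) = -2·(3/2)·(6³-2·6·(3/2)²+(3/2)³)/(24·2000) = -1539/128000 m
Load 2 — triangular load w₀=20 kN/m (0→w₀ over full span):
  y_2 = -w₀x(7L⁴-10L²x²+3x⁴)/(360LEI) = -20·(3/2)·(7·6⁴-10·6²·(3/2)²+3·(3/2)⁴)/(360·6·2000) = -2943/51200 m
Superposition: y = Σ y_i = -17793/256000 m ≈ -0.069504 m

y(3/2) = -17793/256000 m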